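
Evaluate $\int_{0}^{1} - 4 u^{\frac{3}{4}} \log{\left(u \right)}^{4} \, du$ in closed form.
$- \frac{98304}{16807}$

Begin with the known integral
$$J(a) = \int_{0}^{1} - 4 u^{a} \, du = - \frac{4}{a + 1}.$$

Differentiating under the integral sign brings down a factor of $\ln u$:
$$\frac{dJ}{da} = \int_{0}^{1} - 4 u^{a} \log{\left(u \right)} \, du = \frac{4}{\left(a + 1\right)^{2}}.$$

Repeating $4$ times in total — each differentiation brings down another $\ln u$ — gives
$$\frac{d^{4}J}{da^{4}} = \int_{0}^{1} - 4 u^{a} \log{\left(u \right)}^{4} \, du = - \frac{96}{\left(a + 1\right)^{5}},$$
and the integrand here is exactly the target integrand, so $I = - \frac{96}{\left(a + 1\right)^{5}}$.

Setting $a = \frac{3}{4}$:
$$I = - \frac{98304}{16807}.$$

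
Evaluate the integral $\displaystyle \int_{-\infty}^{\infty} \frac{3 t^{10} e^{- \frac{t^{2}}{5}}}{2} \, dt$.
$\frac{8859375 \sqrt{5} \sqrt{\pi}}{64}$

Consider the simpler parametrised integral
$$J(a) = \int_{-\infty}^{\infty} \frac{3 e^{- a t^{2}}}{2} \, dt = \frac{3 \sqrt{\pi}}{2 \sqrt{a}}.$$

Differentiating under the integral sign brings down a factor of $(-t^2)$:
$$\frac{dJ}{da} = \int_{-\infty}^{\infty} - \frac{3 t^{2} e^{- a t^{2}}}{2} \, dt = - \frac{3 \sqrt{\pi}}{4 a^{\frac{3}{2}}}.$$

Repeating $5$ times in total — each differentiation brings down another $(-t^2)$ — gives
$$\frac{d^{5}J}{da^{5}} = \int_{-\infty}^{\infty} - \frac{3 t^{10} e^{- a t^{2}}}{2} \, dt = - \frac{2835 \sqrt{\pi}}{64 a^{\frac{11}{2}}},$$
and the integrand here is $(-1)^{5}$ times the target integrand, so $I = (-1)^{5}\,\frac{d^{5}J}{da^{5}} = \frac{2835 \sqrt{\pi}}{64 a^{\frac{11}{2}}}$.

Setting $a = \frac{1}{5}$:
$$I = \frac{8859375 \sqrt{5} \sqrt{\pi}}{64}.$$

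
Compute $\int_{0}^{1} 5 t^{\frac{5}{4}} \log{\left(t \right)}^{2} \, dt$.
$\frac{640}{729}$

Consider the simpler parametrised integral
$$J(a) = \int_{0}^{1} 5 t^{a} \, dt = \frac{5}{a + 1}.$$

Differentiating under the integral sign brings down a factor of $\ln t$:
$$\frac{dJ}{da} = \int_{0}^{1} 5 t^{a} \log{\left(t \right)} \, dt = - \frac{5}{\left(a + 1\right)^{2}}.$$

Repeating twice in total — each differentiation brings down another $\ln t$ — gives
$$\frac{d^{2}J}{da^{2}} = \int_{0}^{1} 5 t^{a} \log{\left(t \right)}^{2} \, dt = \frac{10}{\left(a + 1\right)^{3}},$$
and the integrand here is exactly the target integrand, so $I = \frac{10}{\left(a + 1\right)^{3}}$.

Setting $a = \frac{5}{4}$:
$$I = \frac{640}{729}.$$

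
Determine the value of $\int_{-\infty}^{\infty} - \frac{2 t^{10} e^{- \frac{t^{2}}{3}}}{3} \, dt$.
$- \frac{76545 \sqrt{3} \sqrt{\pi}}{16}$

Start from the elementary integral
$$J(a) = \int_{-\infty}^{\infty} - \frac{2 e^{- a t^{2}}}{3} \, dt = - \frac{2 \sqrt{\pi}}{3 \sqrt{a}}.$$

Differentiating under the integral sign brings down a factor of $(-t^2)$:
$$\frac{dJ}{da} = \int_{-\infty}^{\infty} \frac{2 t^{2} e^{- a t^{2}}}{3} \, dt = \frac{\sqrt{\pi}}{3 a^{\frac{3}{2}}}.$$

Repeating $5$ times in total — each differentiation brings down another $(-t^2)$ — gives
$$\frac{d^{5}J}{da^{5}} = \int_{-\infty}^{\infty} \frac{2 t^{10} e^{- a t^{2}}}{3} \, dt = \frac{315 \sqrt{\pi}}{16 a^{\frac{11}{2}}},$$
and the integrand here is $(-1)^{5}$ times the target integrand, so $I = (-1)^{5}\,\frac{d^{5}J}{da^{5}} = - \frac{315 \sqrt{\pi}}{16 a^{\frac{11}{2}}}$.

Setting $a = \frac{1}{3}$:
$$I = - \frac{76545 \sqrt{3} \sqrt{\pi}}{16}.$$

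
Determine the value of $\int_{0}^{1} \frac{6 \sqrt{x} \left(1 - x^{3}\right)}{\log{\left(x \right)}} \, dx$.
$- \log{\left(729 \right)}$

Consider the one-parameter family: let $I(a) = \int_{0}^{1} \frac{6 \left(\sqrt{x} - x^{a}\right)}{\log{\left(x \right)}} \, dx$.

Since $\dfrac{\partial}{\partial a}\,x^{a} = x^{a} \ln x$, the $\ln x$ in the denominator cancels and
$$\frac{dI}{da} = \int_{0}^{1} -6 x^{a} \, dx = -6 \left[\frac{x^{a+1}}{a+1}\right]_0^1 = - \frac{6}{a + 1}.$$

Integrating with respect to $a$ gives $I(a) = - \log{\left(\frac{64 \left(a + 1\right)^{6}}{729} \right)} + C$.

At $a = \frac{1}{2}$ the integrand is identically $0$, so $I(\frac{1}{2}) = 0$. The closed form gives $0$, hence $C = 0$.

Setting $a = \frac{7}{2}$:
$$I = - \log{\left(729 \right)}.$$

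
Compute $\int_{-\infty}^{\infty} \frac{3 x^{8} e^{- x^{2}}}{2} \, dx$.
$\frac{315 \sqrt{\pi}}{32}$

Begin with the known integral
$$J(a) = \int_{-\infty}^{\infty} \frac{3 e^{- a x^{2}}}{2} \, dx = \frac{3 \sqrt{\pi}}{2 \sqrt{a}}.$$

Differentiating under the integral sign brings down a factor of $(-x^2)$:
$$\frac{dJ}{da} = \int_{-\infty}^{\infty} - \frac{3 x^{2} e^{- a x^{2}}}{2} \, dx = - \frac{3 \sqrt{\pi}}{4 a^{\frac{3}{2}}}.$$

Repeating $4$ times in total — each differentiation brings down another $(-x^2)$ — gives
$$\frac{d^{4}J}{da^{4}} = \int_{-\infty}^{\infty} \frac{3 x^{8} e^{- a x^{2}}}{2} \, dx = \frac{315 \sqrt{\pi}}{32 a^{\frac{9}{2}}},$$
and the integrand here is exactly the target integrand, so $I = \frac{315 \sqrt{\pi}}{32 a^{\frac{9}{2}}}$.

Setting $a = 1$:
$$I = \frac{315 \sqrt{\pi}}{32}.$$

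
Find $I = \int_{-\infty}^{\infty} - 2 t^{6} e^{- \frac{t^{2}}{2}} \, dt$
$- 30 \sqrt{2} \sqrt{\pi}$

Begin with the known integral
$$J(a) = \int_{-\infty}^{\infty} - 2 e^{- a t^{2}} \, dt = - \frac{2 \sqrt{\pi}}{\sqrt{a}}.$$

Differentiating under the integral sign brings down a factor of $(-t^2)$:
$$\frac{dJ}{da} = \int_{-\infty}^{\infty} 2 t^{2} e^{- a t^{2}} \, dt = \frac{\sqrt{\pi}}{a^{\frac{3}{2}}}.$$

Repeating $3$ times in total — each differentiation brings down another $(-t^2)$ — gives
$$\frac{d^{3}J}{da^{3}} = \int_{-\infty}^{\infty} 2 t^{6} e^{- a t^{2}} \, dt = \frac{15 \sqrt{\pi}}{4 a^{\frac{7}{2}}},$$
and the integrand here is $(-1)^{3}$ times the target integrand, so $I = (-1)^{3}\,\frac{d^{3}J}{da^{3}} = - \frac{15 \sqrt{\pi}}{4 a^{\frac{7}{2}}}$.

Setting $a = \frac{1}{2}$:
$$I = - 30 \sqrt{2} \sqrt{\pi}.$$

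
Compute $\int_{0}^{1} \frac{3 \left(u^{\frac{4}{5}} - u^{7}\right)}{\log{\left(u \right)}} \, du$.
$\log{\left(\frac{729}{64000} \right)}$

Consider the one-parameter family: let $I(a) = \int_{0}^{1} \frac{3 \left(- u^{7} + u^{a}\right)}{\log{\left(u \right)}} \, du$.

Since $\dfrac{\partial}{\partial a}\,u^{a} = u^{a} \ln u$, the $\ln u$ in the denominator cancels and
$$\frac{dI}{da} = \int_{0}^{1} 3 u^{a} \, du = 3 \left[\frac{u^{a+1}}{a+1}\right]_0^1 = \frac{3}{a + 1}.$$

Integrating with respect to $a$ gives $I(a) = \log{\left(\frac{\left(a + 1\right)^{3}}{512} \right)} + C$.

At $a = 7$ the integrand is identically $0$, so $I(7) = 0$. The closed form gives $0$, hence $C = 0$.

Setting $a = \frac{4}{5}$:
$$I = \log{\left(\frac{729}{64000} \right)}.$$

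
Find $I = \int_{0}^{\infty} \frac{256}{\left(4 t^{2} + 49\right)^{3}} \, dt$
$\frac{24 \pi}{16807}$

Recall the elementary integral
$$J(a) = \int_{0}^{\infty} \frac{4}{a^{2} + t^{2}} \, dt = \frac{2 \pi}{a}.$$

Differentiating under the integral sign with respect to $a$,
$$\frac{dJ}{da} = \int_{0}^{\infty} - \frac{8 a}{\left(a^{2} + t^{2}\right)^{2}} \, dt = - \frac{2 \pi}{a^{2}},$$
so $\int_{0}^{\infty} \frac{4}{\left(a^{2} + t^{2}\right)^{2}} \, dt = \frac{\pi}{a^{3}}$.

Repeating — each differentiation of $1/(t^2+a^2)^j$ produces $-2ja/(t^2+a^2)^{j+1}$ — and dividing through by $-2ja$ at each step yields, after $2$ differentiations in total,
$$\int_{0}^{\infty} \frac{4}{\left(a^{2} + t^{2}\right)^{3}} \, dt = \frac{3 \pi}{4 a^{5}}.$$

Setting $a = \frac{7}{2}$:
$$I = \frac{24 \pi}{16807}.$$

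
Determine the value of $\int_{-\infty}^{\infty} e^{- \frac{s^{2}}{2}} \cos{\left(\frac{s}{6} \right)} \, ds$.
$\frac{\sqrt{2} \sqrt{\pi}}{e^{\frac{1}{72}}}$

Treat the cosine frequency as a parameter and define $I(b) = \int_{-\infty}^{\infty} e^{- \frac{s^{2}}{2}} \cos{\left(b s \right)} \, ds$.

Differentiating under the integral sign,
$$I'(b) = \int_{-\infty}^{\infty} - s e^{- \frac{s^{2}}{2}} \sin{\left(b s \right)} \, ds.$$

Integrate $\int_{-\infty}^{\infty} s \sin(b s)\, e^{- \frac{s^{2}}{2}}\, ds$ by parts with $u = \sin(b s)$ and $dv = s\, e^{- \frac{s^{2}}{2}}\, ds$, giving $v = - e^{- \frac{s^{2}}{2}}$. The boundary term vanishes and
$$\int_{-\infty}^{\infty} s \sin(b s)\, e^{- \frac{s^{2}}{2}}\, ds = b \int_{-\infty}^{\infty} \cos(b s)\, e^{- \frac{s^{2}}{2}}\, ds,$$
so $I'(b) = - b\, I(b)$.

This is a separable first-order ODE; solving with the initial condition $I(0) = \int_{-\infty}^{\infty} e^{- \frac{s^{2}}{2}}\,ds = \sqrt{2} \sqrt{\pi}$ gives
$$I(b) = \sqrt{2} \sqrt{\pi} e^{- \frac{b^{2}}{2}}.$$

Setting $b = \frac{1}{6}$:
$$I = \frac{\sqrt{2} \sqrt{\pi}}{e^{\frac{1}{72}}}.$$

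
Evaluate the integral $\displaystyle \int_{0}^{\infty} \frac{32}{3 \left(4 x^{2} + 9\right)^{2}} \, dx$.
$\frac{4 \pi}{81}$

Begin with the known result
$$J(a) = \int_{0}^{\infty} \frac{2}{3 \left(a^{2} + x^{2}\right)} \, dx = \frac{\pi}{3 a}.$$

Differentiating under the integral sign with respect to $a$,
$$\frac{dJ}{da} = \int_{0}^{\infty} - \frac{4 a}{3 \left(a^{2} + x^{2}\right)^{2}} \, dx = - \frac{\pi}{3 a^{2}},$$
so $\int_{0}^{\infty} \frac{2}{3 \left(a^{2} + x^{2}\right)^{2}} \, dx = \frac{\pi}{6 a^{3}}$.

Setting $a = \frac{3}{2}$:
$$I = \frac{4 \pi}{81}.$$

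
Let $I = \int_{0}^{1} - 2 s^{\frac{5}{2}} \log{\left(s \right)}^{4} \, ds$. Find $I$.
$- \frac{1536}{16807}$

Start from the elementary integral
$$J(a) = \int_{0}^{1} - 2 s^{a} \, ds = - \frac{2}{a + 1}.$$

Differentiating under the integral sign brings down a factor of $\ln s$:
$$\frac{dJ}{da} = \int_{0}^{1} - 2 s^{a} \log{\left(s \right)} \, ds = \frac{2}{\left(a + 1\right)^{2}}.$$

Repeating $4$ times in total — each differentiation brings down another $\ln s$ — gives
$$\frac{d^{4}J}{da^{4}} = \int_{0}^{1} - 2 s^{a} \log{\left(s \right)}^{4} \, ds = - \frac{48}{\left(a + 1\right)^{5}},$$
and the integrand here is exactly the target integrand, so $I = - \frac{48}{\left(a + 1\right)^{5}}$.

Setting $a = \frac{5}{2}$:
$$I = - \frac{1536}{16807}.$$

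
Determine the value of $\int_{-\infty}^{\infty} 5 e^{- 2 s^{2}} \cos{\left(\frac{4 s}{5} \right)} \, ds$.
$\frac{5 \sqrt{2} \sqrt{\pi}}{2 e^{\frac{2}{25}}}$

Treat the cosine frequency as a parameter and define $I(b) = \int_{-\infty}^{\infty} 5 e^{- 2 s^{2}} \cos{\left(b s \right)} \, ds$.

Differentiating under the integral sign,
$$I'(b) = \int_{-\infty}^{\infty} - 5 s e^{- 2 s^{2}} \sin{\left(b s \right)} \, ds.$$

Integrate $\int_{-\infty}^{\infty} s \sin(b s)\, e^{- 2 s^{2}}\, ds$ by parts with $u = \sin(b s)$ and $dv = s\, e^{- 2 s^{2}}\, ds$, giving $v = - \frac{e^{- 2 s^{2}}}{4}$. The boundary term vanishes and
$$\int_{-\infty}^{\infty} s \sin(b s)\, e^{- 2 s^{2}}\, ds = \frac{b}{4} \int_{-\infty}^{\infty} \cos(b s)\, e^{- 2 s^{2}}\, ds,$$
so $I'(b) = - \frac{b}{4}\, I(b)$.

This is a separable first-order ODE; solving with the initial condition $I(0) = \int_{-\infty}^{\infty} 5 e^{- 2 s^{2}}\,ds = \frac{5 \sqrt{2} \sqrt{\pi}}{2}$ gives
$$I(b) = \frac{5 \sqrt{2} \sqrt{\pi} e^{- \frac{b^{2}}{8}}}{2}.$$

Setting $b = \frac{4}{5}$:
$$I = \frac{5 \sqrt{2} \sqrt{\pi}}{2 e^{\frac{2}{25}}}.$$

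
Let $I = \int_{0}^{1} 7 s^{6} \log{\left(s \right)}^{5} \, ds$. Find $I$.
$- \frac{120}{16807}$

Consider the simpler parametrised integral
$$J(a) = \int_{0}^{1} 7 s^{a} \, ds = \frac{7}{a + 1}.$$

Differentiating under the integral sign brings down a factor of $\ln s$:
$$\frac{dJ}{da} = \int_{0}^{1} 7 s^{a} \log{\left(s \right)} \, ds = - \frac{7}{\left(a + 1\right)^{2}}.$$

Repeating $5$ times in total — each differentiation brings down another $\ln s$ — gives
$$\frac{d^{5}J}{da^{5}} = \int_{0}^{1} 7 s^{a} \log{\left(s \right)}^{5} \, ds = - \frac{840}{\left(a + 1\right)^{6}},$$
and the integrand here is exactly the target integrand, so $I = - \frac{840}{\left(a + 1\right)^{6}}$.

Setting $a = 6$:
$$I = - \frac{120}{16807}.$$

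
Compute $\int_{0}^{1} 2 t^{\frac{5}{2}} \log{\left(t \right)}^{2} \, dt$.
$\frac{32}{343}$

Start from the elementary integral
$$J(a) = \int_{0}^{1} 2 t^{a} \, dt = \frac{2}{a + 1}.$$

Differentiating under the integral sign brings down a factor of $\ln t$:
$$\frac{dJ}{da} = \int_{0}^{1} 2 t^{a} \log{\left(t \right)} \, dt = - \frac{2}{\left(a + 1\right)^{2}}.$$

Repeating twice in total — each differentiation brings down another $\ln t$ — gives
$$\frac{d^{2}J}{da^{2}} = \int_{0}^{1} 2 t^{a} \log{\left(t \right)}^{2} \, dt = \frac{4}{\left(a + 1\right)^{3}},$$
and the integrand here is exactly the target integrand, so $I = \frac{4}{\left(a + 1\right)^{3}}$.

Setting $a = \frac{5}{2}$:
$$I = \frac{32}{343}.$$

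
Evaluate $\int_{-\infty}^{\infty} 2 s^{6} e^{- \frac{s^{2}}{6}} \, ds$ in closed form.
$810 \sqrt{6} \sqrt{\pi}$

Consider the simpler parametrised integral
$$J(a) = \int_{-\infty}^{\infty} 2 e^{- a s^{2}} \, ds = \frac{2 \sqrt{\pi}}{\sqrt{a}}.$$

Differentiating under the integral sign brings down a factor of $(-s^2)$:
$$\frac{dJ}{da} = \int_{-\infty}^{\infty} - 2 s^{2} e^{- a s^{2}} \, ds = - \frac{\sqrt{\pi}}{a^{\frac{3}{2}}}.$$

Repeating $3$ times in total — each differentiation brings down another $(-s^2)$ — gives
$$\frac{d^{3}J}{da^{3}} = \int_{-\infty}^{\infty} - 2 s^{6} e^{- a s^{2}} \, ds = - \frac{15 \sqrt{\pi}}{4 a^{\frac{7}{2}}},$$
and the integrand here is $(-1)^{3}$ times the target integrand, so $I = (-1)^{3}\,\frac{d^{3}J}{da^{3}} = \frac{15 \sqrt{\pi}}{4 a^{\frac{7}{2}}}$.

Setting $a = \frac{1}{6}$:
$$I = 810 \sqrt{6} \sqrt{\pi}.$$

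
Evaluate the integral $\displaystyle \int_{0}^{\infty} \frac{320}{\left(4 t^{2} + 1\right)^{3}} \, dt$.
$30 \pi$

Begin with the known result
$$J(a) = \int_{0}^{\infty} \frac{5}{a^{2} + t^{2}} \, dt = \frac{5 \pi}{2 a}.$$

Differentiating under the integral sign with respect to $a$,
$$\frac{dJ}{da} = \int_{0}^{\infty} - \frac{10 a}{\left(a^{2} + t^{2}\right)^{2}} \, dt = - \frac{5 \pi}{2 a^{2}},$$
so $\int_{0}^{\infty} \frac{5}{\left(a^{2} + t^{2}\right)^{2}} \, dt = \frac{5 \pi}{4 a^{3}}$.

Repeating — each differentiation of $1/(t^2+a^2)^j$ produces $-2ja/(t^2+a^2)^{j+1}$ — and dividing through by $-2ja$ at each step yields, after $2$ differentiations in total,
$$\int_{0}^{\infty} \frac{5}{\left(a^{2} + t^{2}\right)^{3}} \, dt = \frac{15 \pi}{16 a^{5}}.$$

Setting $a = \frac{1}{2}$:
$$I = 30 \pi.$$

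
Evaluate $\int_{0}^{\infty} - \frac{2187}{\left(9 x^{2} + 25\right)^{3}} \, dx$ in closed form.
$- \frac{2187 \pi}{50000}$

Recall the elementary integral
$$J(a) = \int_{0}^{\infty} - \frac{3}{a^{2} + x^{2}} \, dx = - \frac{3 \pi}{2 a}.$$

Differentiating under the integral sign with respect to $a$,
$$\frac{dJ}{da} = \int_{0}^{\infty} \frac{6 a}{\left(a^{2} + x^{2}\right)^{2}} \, dx = \frac{3 \pi}{2 a^{2}},$$
so $\int_{0}^{\infty} - \frac{3}{\left(a^{2} + x^{2}\right)^{2}} \, dx = - \frac{3 \pi}{4 a^{3}}$.

Repeating — each differentiation of $1/(x^2+a^2)^j$ produces $-2ja/(x^2+a^2)^{j+1}$ — and dividing through by $-2ja$ at each step yields, after $2$ differentiations in total,
$$\int_{0}^{\infty} - \frac{3}{\left(a^{2} + x^{2}\right)^{3}} \, dx = - \frac{9 \pi}{16 a^{5}}.$$

Setting $a = \frac{5}{3}$:
$$I = - \frac{2187 \pi}{50000}.$$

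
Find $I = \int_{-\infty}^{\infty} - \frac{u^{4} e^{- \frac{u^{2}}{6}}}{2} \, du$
$- \frac{27 \sqrt{6} \sqrt{\pi}}{2}$

Begin with the known integral
$$J(a) = \int_{-\infty}^{\infty} - \frac{e^{- a u^{2}}}{2} \, du = - \frac{\sqrt{\pi}}{2 \sqrt{a}}.$$

Differentiating under the integral sign brings down a factor of $(-u^2)$:
$$\frac{dJ}{da} = \int_{-\infty}^{\infty} \frac{u^{2} e^{- a u^{2}}}{2} \, du = \frac{\sqrt{\pi}}{4 a^{\frac{3}{2}}}.$$

Repeating twice in total — each differentiation brings down another $(-u^2)$ — gives
$$\frac{d^{2}J}{da^{2}} = \int_{-\infty}^{\infty} - \frac{u^{4} e^{- a u^{2}}}{2} \, du = - \frac{3 \sqrt{\pi}}{8 a^{\frac{5}{2}}},$$
and the integrand here is exactly the target integrand, so $I = - \frac{3 \sqrt{\pi}}{8 a^{\frac{5}{2}}}$.

Setting $a = \frac{1}{6}$:
$$I = - \frac{27 \sqrt{6} \sqrt{\pi}}{2}.$$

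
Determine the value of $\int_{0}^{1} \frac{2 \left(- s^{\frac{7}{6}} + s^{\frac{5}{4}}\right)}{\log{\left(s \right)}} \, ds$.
$- \log{\left(\frac{676}{729} \right)}$

Introduce a parameter $a$ in the exponent: let $I(a) = \int_{0}^{1} \frac{2 \left(s^{\frac{5}{4}} - s^{a}\right)}{\log{\left(s \right)}} \, ds$.

Since $\dfrac{\partial}{\partial a}\,s^{a} = s^{a} \ln s$, the $\ln s$ in the denominator cancels and
$$\frac{dI}{da} = \int_{0}^{1} -2 s^{a} \, ds = -2 \left[\frac{s^{a+1}}{a+1}\right]_0^1 = - \frac{2}{a + 1}.$$

Integrating with respect to $a$ gives $I(a) = - \log{\left(\frac{16 \left(a + 1\right)^{2}}{81} \right)} + C$.

At $a = \frac{5}{4}$ the integrand is identically $0$, so $I(\frac{5}{4}) = 0$. The closed form gives $0$, hence $C = 0$.

Setting $a = \frac{7}{6}$:
$$I = - \log{\left(\frac{676}{729} \right)}.$$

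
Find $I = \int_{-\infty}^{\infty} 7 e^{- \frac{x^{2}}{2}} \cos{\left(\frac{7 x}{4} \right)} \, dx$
$\frac{7 \sqrt{2} \sqrt{\pi}}{e^{\frac{49}{32}}}$

Treat the cosine frequency as a parameter and define $I(b) = \int_{-\infty}^{\infty} 7 e^{- \frac{x^{2}}{2}} \cos{\left(b x \right)} \, dx$.

Differentiating under the integral sign,
$$I'(b) = \int_{-\infty}^{\infty} - 7 x e^{- \frac{x^{2}}{2}} \sin{\left(b x \right)} \, dx.$$

Integrate $\int_{-\infty}^{\infty} x \sin(b x)\, e^{- \frac{x^{2}}{2}}\, dx$ by parts with $u = \sin(b x)$ and $dv = x\, e^{- \frac{x^{2}}{2}}\, dx$, giving $v = - e^{- \frac{x^{2}}{2}}$. The boundary term vanishes and
$$\int_{-\infty}^{\infty} x \sin(b x)\, e^{- \frac{x^{2}}{2}}\, dx = b \int_{-\infty}^{\infty} \cos(b x)\, e^{- \frac{x^{2}}{2}}\, dx,$$
so $I'(b) = - b\, I(b)$.

This is a separable first-order ODE; solving with the initial condition $I(0) = \int_{-\infty}^{\infty} 7 e^{- \frac{x^{2}}{2}}\,dx = 7 \sqrt{2} \sqrt{\pi}$ gives
$$I(b) = 7 \sqrt{2} \sqrt{\pi} e^{- \frac{b^{2}}{2}}.$$

Setting $b = \frac{7}{4}$:
$$I = \frac{7 \sqrt{2} \sqrt{\pi}}{e^{\frac{49}{32}}}.$$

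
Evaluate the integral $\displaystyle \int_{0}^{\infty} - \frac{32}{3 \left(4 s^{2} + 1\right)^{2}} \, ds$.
$- \frac{4 \pi}{3}$

Begin with the known result
$$J(a) = \int_{0}^{\infty} - \frac{2}{3 \left(a^{2} + s^{2}\right)} \, ds = - \frac{\pi}{3 a}.$$

Differentiating under the integral sign with respect to $a$,
$$\frac{dJ}{da} = \int_{0}^{\infty} \frac{4 a}{3 \left(a^{2} + s^{2}\right)^{2}} \, ds = \frac{\pi}{3 a^{2}},$$
so $\int_{0}^{\infty} - \frac{2}{3 \left(a^{2} + s^{2}\right)^{2}} \, ds = - \frac{\pi}{6 a^{3}}$.

Setting $a = \frac{1}{2}$:
$$I = - \frac{4 \pi}{3}.$$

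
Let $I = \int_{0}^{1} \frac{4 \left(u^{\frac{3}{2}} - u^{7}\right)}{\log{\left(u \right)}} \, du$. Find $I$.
$\log{\left(\frac{625}{65536} \right)}$

Introduce a parameter $a$ in the exponent: let $I(a) = \int_{0}^{1} \frac{4 \left(- u^{7} + u^{a}\right)}{\log{\left(u \right)}} \, du$.

Since $\dfrac{\partial}{\partial a}\,u^{a} = u^{a} \ln u$, the $\ln u$ in the denominator cancels and
$$\frac{dI}{da} = \int_{0}^{1} 4 u^{a} \, du = 4 \left[\frac{u^{a+1}}{a+1}\right]_0^1 = \frac{4}{a + 1}.$$

Integrating with respect to $a$ gives $I(a) = \log{\left(\frac{\left(a + 1\right)^{4}}{4096} \right)} + C$.

At $a = 7$ the integrand is identically $0$, so $I(7) = 0$. The closed form gives $0$, hence $C = 0$.

Setting $a = \frac{3}{2}$:
$$I = \log{\left(\frac{625}{65536} \right)}.$$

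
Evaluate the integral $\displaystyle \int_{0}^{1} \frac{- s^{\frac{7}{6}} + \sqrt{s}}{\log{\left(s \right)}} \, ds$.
$\log{\left(\frac{9}{13} \right)}$

Introduce a parameter $a$ in the exponent: let $I(a) = \int_{0}^{1} \frac{- s^{\frac{7}{6}} + s^{a}}{\log{\left(s \right)}} \, ds$.

Since $\dfrac{\partial}{\partial a}\,s^{a} = s^{a} \ln s$, the $\ln s$ in the denominator cancels and
$$\frac{dI}{da} = \int_{0}^{1} s^{a} \, ds = \left[\frac{s^{a+1}}{a+1}\right]_0^1 = \frac{1}{a + 1}.$$

Integrating with respect to $a$ gives $I(a) = \log{\left(\frac{6 a}{13} + \frac{6}{13} \right)} + C$.

At $a = \frac{7}{6}$ the integrand is identically $0$, so $I(\frac{7}{6}) = 0$. The closed form gives $0$, hence $C = 0$.

Setting $a = \frac{1}{2}$:
$$I = \log{\left(\frac{9}{13} \right)}.$$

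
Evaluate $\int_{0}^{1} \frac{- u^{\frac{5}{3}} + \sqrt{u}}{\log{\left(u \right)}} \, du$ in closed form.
$- \log{\left(\frac{16}{9} \right)}$

Replace the exponent $\frac{5}{3}$ by a parameter $a$: let $I(a) = \int_{0}^{1} \frac{\sqrt{u} - u^{a}}{\log{\left(u \right)}} \, du$.

Since $\dfrac{\partial}{\partial a}\,u^{a} = u^{a} \ln u$, the $\ln u$ in the denominator cancels and
$$\frac{dI}{da} = \int_{0}^{1} -1 u^{a} \, du = -1 \left[\frac{u^{a+1}}{a+1}\right]_0^1 = - \frac{1}{a + 1}.$$

Integrating with respect to $a$ gives $I(a) = - \log{\left(\frac{2 a}{3} + \frac{2}{3} \right)} + C$.

At $a = \frac{1}{2}$ the integrand is identically $0$, so $I(\frac{1}{2}) = 0$. The closed form gives $0$, hence $C = 0$.

Setting $a = \frac{5}{3}$:
$$I = - \log{\left(\frac{16}{9} \right)}.$$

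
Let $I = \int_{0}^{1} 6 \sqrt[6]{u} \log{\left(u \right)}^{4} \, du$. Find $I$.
$\frac{1119744}{16807}$

Begin with the known integral
$$J(a) = \int_{0}^{1} 6 u^{a} \, du = \frac{6}{a + 1}.$$

Differentiating under the integral sign brings down a factor of $\ln u$:
$$\frac{dJ}{da} = \int_{0}^{1} 6 u^{a} \log{\left(u \right)} \, du = - \frac{6}{\left(a + 1\right)^{2}}.$$

Repeating $4$ times in total — each differentiation brings down another $\ln u$ — gives
$$\frac{d^{4}J}{da^{4}} = \int_{0}^{1} 6 u^{a} \log{\left(u \right)}^{4} \, du = \frac{144}{\left(a + 1\right)^{5}},$$
and the integrand here is exactly the target integrand, so $I = \frac{144}{\left(a + 1\right)^{5}}$.

Setting $a = \frac{1}{6}$:
$$I = \frac{1119744}{16807}.$$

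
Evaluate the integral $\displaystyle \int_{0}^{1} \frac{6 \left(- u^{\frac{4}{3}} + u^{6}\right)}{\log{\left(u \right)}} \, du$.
$\log{\left(729 \right)}$

Replace the exponent $\frac{4}{3}$ by a parameter $a$: let $I(a) = \int_{0}^{1} \frac{6 \left(u^{6} - u^{a}\right)}{\log{\left(u \right)}} \, du$.

Since $\dfrac{\partial}{\partial a}\,u^{a} = u^{a} \ln u$, the $\ln u$ in the denominator cancels and
$$\frac{dI}{da} = \int_{0}^{1} -6 u^{a} \, du = -6 \left[\frac{u^{a+1}}{a+1}\right]_0^1 = - \frac{6}{a + 1}.$$

Integrating with respect to $a$ gives $I(a) = \log{\left(\frac{117649}{\left(a + 1\right)^{6}} \right)} + C$.

At $a = 6$ the integrand is identically $0$, so $I(6) = 0$. The closed form gives $0$, hence $C = 0$.

Setting $a = \frac{4}{3}$:
$$I = \log{\left(729 \right)}.$$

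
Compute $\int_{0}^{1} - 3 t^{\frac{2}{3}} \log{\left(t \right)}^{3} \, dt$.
$\frac{1458}{625}$

Begin with the known integral
$$J(a) = \int_{0}^{1} - 3 t^{a} \, dt = - \frac{3}{a + 1}.$$

Differentiating under the integral sign brings down a factor of $\ln t$:
$$\frac{dJ}{da} = \int_{0}^{1} - 3 t^{a} \log{\left(t \right)} \, dt = \frac{3}{\left(a + 1\right)^{2}}.$$

Repeating $3$ times in total — each differentiation brings down another $\ln t$ — gives
$$\frac{d^{3}J}{da^{3}} = \int_{0}^{1} - 3 t^{a} \log{\left(t \right)}^{3} \, dt = \frac{18}{\left(a + 1\right)^{4}},$$
and the integrand here is exactly the target integrand, so $I = \frac{18}{\left(a + 1\right)^{4}}$.

Setting $a = \frac{2}{3}$:
$$I = \frac{1458}{625}.$$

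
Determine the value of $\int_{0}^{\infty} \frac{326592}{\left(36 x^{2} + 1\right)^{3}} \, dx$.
$10206 \pi$

Start from the standard arctangent integral
$$J(a) = \int_{0}^{\infty} \frac{7}{a^{2} + x^{2}} \, dx = \frac{7 \pi}{2 a}.$$

Differentiating under the integral sign with respect to $a$,
$$\frac{dJ}{da} = \int_{0}^{\infty} - \frac{14 a}{\left(a^{2} + x^{2}\right)^{2}} \, dx = - \frac{7 \pi}{2 a^{2}},$$
so $\int_{0}^{\infty} \frac{7}{\left(a^{2} + x^{2}\right)^{2}} \, dx = \frac{7 \pi}{4 a^{3}}$.

Repeating — each differentiation of $1/(x^2+a^2)^j$ produces $-2ja/(x^2+a^2)^{j+1}$ — and dividing through by $-2ja$ at each step yields, after $2$ differentiations in total,
$$\int_{0}^{\infty} \frac{7}{\left(a^{2} + x^{2}\right)^{3}} \, dx = \frac{21 \pi}{16 a^{5}}.$$

Setting $a = \frac{1}{6}$:
$$I = 10206 \pi.$$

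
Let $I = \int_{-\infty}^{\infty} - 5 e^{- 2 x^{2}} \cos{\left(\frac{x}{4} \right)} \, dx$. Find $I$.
$- \frac{5 \sqrt{2} \sqrt{\pi}}{2 e^{\frac{1}{128}}}$

Let $b$ denote the cosine frequency and define $I(b) = \int_{-\infty}^{\infty} - 5 e^{- 2 x^{2}} \cos{\left(b x \right)} \, dx$.

Differentiating under the integral sign,
$$I'(b) = \int_{-\infty}^{\infty} 5 x e^{- 2 x^{2}} \sin{\left(b x \right)} \, dx.$$

Integrate $\int_{-\infty}^{\infty} x \sin(b x)\, e^{- 2 x^{2}}\, dx$ by parts with $u = \sin(b x)$ and $dv = x\, e^{- 2 x^{2}}\, dx$, giving $v = - \frac{e^{- 2 x^{2}}}{4}$. The boundary term vanishes and
$$\int_{-\infty}^{\infty} x \sin(b x)\, e^{- 2 x^{2}}\, dx = \frac{b}{4} \int_{-\infty}^{\infty} \cos(b x)\, e^{- 2 x^{2}}\, dx,$$
so $I'(b) = - \frac{b}{4}\, I(b)$.

This is a separable first-order ODE; solving with the initial condition $I(0) = \int_{-\infty}^{\infty} - 5 e^{- 2 x^{2}}\,dx = - \frac{5 \sqrt{2} \sqrt{\pi}}{2}$ gives
$$I(b) = - \frac{5 \sqrt{2} \sqrt{\pi} e^{- \frac{b^{2}}{8}}}{2}.$$

Setting $b = \frac{1}{4}$:
$$I = - \frac{5 \sqrt{2} \sqrt{\pi}}{2 e^{\frac{1}{128}}}.$$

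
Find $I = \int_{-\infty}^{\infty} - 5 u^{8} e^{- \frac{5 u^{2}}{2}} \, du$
$- \frac{21 \sqrt{10} \sqrt{\pi}}{125}$

Consider the simpler parametrised integral
$$J(a) = \int_{-\infty}^{\infty} - 5 e^{- a u^{2}} \, du = - \frac{5 \sqrt{\pi}}{\sqrt{a}}.$$

Differentiating under the integral sign brings down a factor of $(-u^2)$:
$$\frac{dJ}{da} = \int_{-\infty}^{\infty} 5 u^{2} e^{- a u^{2}} \, du = \frac{5 \sqrt{\pi}}{2 a^{\frac{3}{2}}}.$$

Repeating $4$ times in total — each differentiation brings down another $(-u^2)$ — gives
$$\frac{d^{4}J}{da^{4}} = \int_{-\infty}^{\infty} - 5 u^{8} e^{- a u^{2}} \, du = - \frac{525 \sqrt{\pi}}{16 a^{\frac{9}{2}}},$$
and the integrand here is exactly the target integrand, so $I = - \frac{525 \sqrt{\pi}}{16 a^{\frac{9}{2}}}$.

Setting $a = \frac{5}{2}$:
$$I = - \frac{21 \sqrt{10} \sqrt{\pi}}{125}.$$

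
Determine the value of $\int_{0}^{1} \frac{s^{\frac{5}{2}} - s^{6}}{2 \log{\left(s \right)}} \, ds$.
$- \frac{\log{\left(2 \right)}}{2}$

Consider the one-parameter family: let $I(a) = \int_{0}^{1} \frac{- s^{6} + s^{a}}{2 \log{\left(s \right)}} \, ds$.

Since $\dfrac{\partial}{\partial a}\,s^{a} = s^{a} \ln s$, the $\ln s$ in the denominator cancels and
$$\frac{dI}{da} = \int_{0}^{1} \frac{1}{2} s^{a} \, ds = \frac{1}{2} \left[\frac{s^{a+1}}{a+1}\right]_0^1 = \frac{1}{2 \left(a + 1\right)}.$$

Integrating with respect to $a$ gives $I(a) = \frac{\log{\left(a + 1 \right)}}{2} - \frac{\log{\left(7 \right)}}{2} + C$.

At $a = 6$ the integrand is identically $0$, so $I(6) = 0$. The closed form gives $0$, hence $C = 0$.

Setting $a = \frac{5}{2}$:
$$I = - \frac{\log{\left(2 \right)}}{2}.$$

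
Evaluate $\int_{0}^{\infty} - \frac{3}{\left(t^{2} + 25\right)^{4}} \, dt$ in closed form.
$- \frac{3 \pi}{500000}$

Recall the elementary integral
$$J(a) = \int_{0}^{\infty} - \frac{3}{a^{2} + t^{2}} \, dt = - \frac{3 \pi}{2 a}.$$

Differentiating under the integral sign with respect to $a$,
$$\frac{dJ}{da} = \int_{0}^{\infty} \frac{6 a}{\left(a^{2} + t^{2}\right)^{2}} \, dt = \frac{3 \pi}{2 a^{2}},$$
so $\int_{0}^{\infty} - \frac{3}{\left(a^{2} + t^{2}\right)^{2}} \, dt = - \frac{3 \pi}{4 a^{3}}$.

Repeating — each differentiation of $1/(t^2+a^2)^j$ produces $-2ja/(t^2+a^2)^{j+1}$ — and dividing through by $-2ja$ at each step yields, after $3$ differentiations in total,
$$\int_{0}^{\infty} - \frac{3}{\left(a^{2} + t^{2}\right)^{4}} \, dt = - \frac{15 \pi}{32 a^{7}}.$$

Setting $a = 5$:
$$I = - \frac{3 \pi}{500000}.$$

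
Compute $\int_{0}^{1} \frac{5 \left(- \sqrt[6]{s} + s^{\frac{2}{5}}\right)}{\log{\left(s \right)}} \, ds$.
$- \log{\left(\frac{3125}{7776} \right)}$

Replace the exponent $\frac{1}{6}$ by a parameter $a$: let $I(a) = \int_{0}^{1} \frac{5 \left(s^{\frac{2}{5}} - s^{a}\right)}{\log{\left(s \right)}} \, ds$.

Since $\dfrac{\partial}{\partial a}\,s^{a} = s^{a} \ln s$, the $\ln s$ in the denominator cancels and
$$\frac{dI}{da} = \int_{0}^{1} -5 s^{a} \, ds = -5 \left[\frac{s^{a+1}}{a+1}\right]_0^1 = - \frac{5}{a + 1}.$$

Integrating with respect to $a$ gives $I(a) = - \log{\left(\frac{3125 \left(a + 1\right)^{5}}{16807} \right)} + C$.

At $a = \frac{2}{5}$ the integrand is identically $0$, so $I(\frac{2}{5}) = 0$. The closed form gives $0$, hence $C = 0$.

Setting $a = \frac{1}{6}$:
$$I = - \log{\left(\frac{3125}{7776} \right)}.$$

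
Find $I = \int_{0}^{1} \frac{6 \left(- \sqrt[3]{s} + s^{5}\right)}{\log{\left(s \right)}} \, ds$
$\log{\left(\frac{531441}{64} \right)}$

Introduce a parameter $a$ in the exponent: let $I(a) = \int_{0}^{1} \frac{6 \left(s^{5} - s^{a}\right)}{\log{\left(s \right)}} \, ds$.

Since $\dfrac{\partial}{\partial a}\,s^{a} = s^{a} \ln s$, the $\ln s$ in the denominator cancels and
$$\frac{dI}{da} = \int_{0}^{1} -6 s^{a} \, ds = -6 \left[\frac{s^{a+1}}{a+1}\right]_0^1 = - \frac{6}{a + 1}.$$

Integrating with respect to $a$ gives $I(a) = \log{\left(\frac{46656}{\left(a + 1\right)^{6}} \right)} + C$.

At $a = 5$ the integrand is identically $0$, so $I(5) = 0$. The closed form gives $0$, hence $C = 0$.

Setting $a = \frac{1}{3}$:
$$I = \log{\left(\frac{531441}{64} \right)}.$$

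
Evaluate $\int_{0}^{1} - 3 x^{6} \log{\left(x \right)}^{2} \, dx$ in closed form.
$- \frac{6}{343}$

Start from the elementary integral
$$J(a) = \int_{0}^{1} - 3 x^{a} \, dx = - \frac{3}{a + 1}.$$

Differentiating under the integral sign brings down a factor of $\ln x$:
$$\frac{dJ}{da} = \int_{0}^{1} - 3 x^{a} \log{\left(x \right)} \, dx = \frac{3}{\left(a + 1\right)^{2}}.$$

Repeating twice in total — each differentiation brings down another $\ln x$ — gives
$$\frac{d^{2}J}{da^{2}} = \int_{0}^{1} - 3 x^{a} \log{\left(x \right)}^{2} \, dx = - \frac{6}{\left(a + 1\right)^{3}},$$
and the integrand here is exactly the target integrand, so $I = - \frac{6}{\left(a + 1\right)^{3}}$.

Setting $a = 6$:
$$I = - \frac{6}{343}.$$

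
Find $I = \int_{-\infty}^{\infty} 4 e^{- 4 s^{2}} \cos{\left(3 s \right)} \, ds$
$\frac{2 \sqrt{\pi}}{e^{\frac{9}{16}}}$

Treat the cosine frequency as a parameter and define $I(b) = \int_{-\infty}^{\infty} 4 e^{- 4 s^{2}} \cos{\left(b s \right)} \, ds$.

Differentiating under the integral sign,
$$I'(b) = \int_{-\infty}^{\infty} - 4 s e^{- 4 s^{2}} \sin{\left(b s \right)} \, ds.$$

Integrate $\int_{-\infty}^{\infty} s \sin(b s)\, e^{- 4 s^{2}}\, ds$ by parts with $u = \sin(b s)$ and $dv = s\, e^{- 4 s^{2}}\, ds$, giving $v = - \frac{e^{- 4 s^{2}}}{8}$. The boundary term vanishes and
$$\int_{-\infty}^{\infty} s \sin(b s)\, e^{- 4 s^{2}}\, ds = \frac{b}{8} \int_{-\infty}^{\infty} \cos(b s)\, e^{- 4 s^{2}}\, ds,$$
so $I'(b) = - \frac{b}{8}\, I(b)$.

This is a separable first-order ODE; solving with the initial condition $I(0) = \int_{-\infty}^{\infty} 4 e^{- 4 s^{2}}\,ds = 2 \sqrt{\pi}$ gives
$$I(b) = 2 \sqrt{\pi} e^{- \frac{b^{2}}{16}}.$$

Setting $b = 3$:
$$I = \frac{2 \sqrt{\pi}}{e^{\frac{9}{16}}}.$$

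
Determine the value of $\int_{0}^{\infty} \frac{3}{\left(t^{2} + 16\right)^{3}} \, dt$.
$\frac{9 \pi}{16384}$

Begin with the known result
$$J(a) = \int_{0}^{\infty} \frac{3}{a^{2} + t^{2}} \, dt = \frac{3 \pi}{2 a}.$$

Differentiating under the integral sign with respect to $a$,
$$\frac{dJ}{da} = \int_{0}^{\infty} - \frac{6 a}{\left(a^{2} + t^{2}\right)^{2}} \, dt = - \frac{3 \pi}{2 a^{2}},$$
so $\int_{0}^{\infty} \frac{3}{\left(a^{2} + t^{2}\right)^{2}} \, dt = \frac{3 \pi}{4 a^{3}}$.

Repeating — each differentiation of $1/(t^2+a^2)^j$ produces $-2ja/(t^2+a^2)^{j+1}$ — and dividing through by $-2ja$ at each step yields, after $2$ differentiations in total,
$$\int_{0}^{\infty} \frac{3}{\left(a^{2} + t^{2}\right)^{3}} \, dt = \frac{9 \pi}{16 a^{5}}.$$

Setting $a = 4$:
$$I = \frac{9 \pi}{16384}.$$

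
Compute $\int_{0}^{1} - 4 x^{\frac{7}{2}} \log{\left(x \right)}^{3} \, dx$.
$\frac{128}{2187}$

Begin with the known integral
$$J(a) = \int_{0}^{1} - 4 x^{a} \, dx = - \frac{4}{a + 1}.$$

Differentiating under the integral sign brings down a factor of $\ln x$:
$$\frac{dJ}{da} = \int_{0}^{1} - 4 x^{a} \log{\left(x \right)} \, dx = \frac{4}{\left(a + 1\right)^{2}}.$$

Repeating $3$ times in total — each differentiation brings down another $\ln x$ — gives
$$\frac{d^{3}J}{da^{3}} = \int_{0}^{1} - 4 x^{a} \log{\left(x \right)}^{3} \, dx = \frac{24}{\left(a + 1\right)^{4}},$$
and the integrand here is exactly the target integrand, so $I = \frac{24}{\left(a + 1\right)^{4}}$.

Setting $a = \frac{7}{2}$:
$$I = \frac{128}{2187}.$$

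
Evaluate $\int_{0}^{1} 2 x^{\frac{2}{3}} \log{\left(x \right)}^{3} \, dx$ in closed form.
$- \frac{972}{625}$

Begin with the known integral
$$J(a) = \int_{0}^{1} 2 x^{a} \, dx = \frac{2}{a + 1}.$$

Differentiating under the integral sign brings down a factor of $\ln x$:
$$\frac{dJ}{da} = \int_{0}^{1} 2 x^{a} \log{\left(x \right)} \, dx = - \frac{2}{\left(a + 1\right)^{2}}.$$

Repeating $3$ times in total — each differentiation brings down another $\ln x$ — gives
$$\frac{d^{3}J}{da^{3}} = \int_{0}^{1} 2 x^{a} \log{\left(x \right)}^{3} \, dx = - \frac{12}{\left(a + 1\right)^{4}},$$
and the integrand here is exactly the target integrand, so $I = - \frac{12}{\left(a + 1\right)^{4}}$.

Setting $a = \frac{2}{3}$:
$$I = - \frac{972}{625}.$$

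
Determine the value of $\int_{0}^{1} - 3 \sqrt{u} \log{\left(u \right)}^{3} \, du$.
$\frac{32}{9}$

Begin with the known integral
$$J(a) = \int_{0}^{1} - 3 u^{a} \, du = - \frac{3}{a + 1}.$$

Differentiating under the integral sign brings down a factor of $\ln u$:
$$\frac{dJ}{da} = \int_{0}^{1} - 3 u^{a} \log{\left(u \right)} \, du = \frac{3}{\left(a + 1\right)^{2}}.$$

Repeating $3$ times in total — each differentiation brings down another $\ln u$ — gives
$$\frac{d^{3}J}{da^{3}} = \int_{0}^{1} - 3 u^{a} \log{\left(u \right)}^{3} \, du = \frac{18}{\left(a + 1\right)^{4}},$$
and the integrand here is exactly the target integrand, so $I = \frac{18}{\left(a + 1\right)^{4}}$.

Setting $a = \frac{1}{2}$:
$$I = \frac{32}{9}.$$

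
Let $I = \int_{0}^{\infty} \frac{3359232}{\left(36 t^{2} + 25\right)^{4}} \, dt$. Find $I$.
$\frac{17496 \pi}{15625}$

Start from the standard arctangent integral
$$J(a) = \int_{0}^{\infty} \frac{2}{a^{2} + t^{2}} \, dt = \frac{\pi}{a}.$$

Differentiating under the integral sign with respect to $a$,
$$\frac{dJ}{da} = \int_{0}^{\infty} - \frac{4 a}{\left(a^{2} + t^{2}\right)^{2}} \, dt = - \frac{\pi}{a^{2}},$$
so $\int_{0}^{\infty} \frac{2}{\left(a^{2} + t^{2}\right)^{2}} \, dt = \frac{\pi}{2 a^{3}}$.

Repeating — each differentiation of $1/(t^2+a^2)^j$ produces $-2ja/(t^2+a^2)^{j+1}$ — and dividing through by $-2ja$ at each step yields, after $3$ differentiations in total,
$$\int_{0}^{\infty} \frac{2}{\left(a^{2} + t^{2}\right)^{4}} \, dt = \frac{5 \pi}{16 a^{7}}.$$

Setting $a = \frac{5}{6}$:
$$I = \frac{17496 \pi}{15625}.$$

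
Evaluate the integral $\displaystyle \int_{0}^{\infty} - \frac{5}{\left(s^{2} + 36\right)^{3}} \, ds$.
$- \frac{5 \pi}{41472}$

Start from the standard arctangent integral
$$J(a) = \int_{0}^{\infty} - \frac{5}{a^{2} + s^{2}} \, ds = - \frac{5 \pi}{2 a}.$$

Differentiating under the integral sign with respect to $a$,
$$\frac{dJ}{da} = \int_{0}^{\infty} \frac{10 a}{\left(a^{2} + s^{2}\right)^{2}} \, ds = \frac{5 \pi}{2 a^{2}},$$
so $\int_{0}^{\infty} - \frac{5}{\left(a^{2} + s^{2}\right)^{2}} \, ds = - \frac{5 \pi}{4 a^{3}}$.

Repeating — each differentiation of $1/(s^2+a^2)^j$ produces $-2ja/(s^2+a^2)^{j+1}$ — and dividing through by $-2ja$ at each step yields, after $2$ differentiations in total,
$$\int_{0}^{\infty} - \frac{5}{\left(a^{2} + s^{2}\right)^{3}} \, ds = - \frac{15 \pi}{16 a^{5}}.$$

Setting $a = 6$:
$$I = - \frac{5 \pi}{41472}.$$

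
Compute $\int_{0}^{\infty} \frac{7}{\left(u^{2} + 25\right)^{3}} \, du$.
$\frac{21 \pi}{50000}$

Start from the standard arctangent integral
$$J(a) = \int_{0}^{\infty} \frac{7}{a^{2} + u^{2}} \, du = \frac{7 \pi}{2 a}.$$

Differentiating under the integral sign with respect to $a$,
$$\frac{dJ}{da} = \int_{0}^{\infty} - \frac{14 a}{\left(a^{2} + u^{2}\right)^{2}} \, du = - \frac{7 \pi}{2 a^{2}},$$
so $\int_{0}^{\infty} \frac{7}{\left(a^{2} + u^{2}\right)^{2}} \, du = \frac{7 \pi}{4 a^{3}}$.

Repeating — each differentiation of $1/(u^2+a^2)^j$ produces $-2ja/(u^2+a^2)^{j+1}$ — and dividing through by $-2ja$ at each step yields, after $2$ differentiations in total,
$$\int_{0}^{\infty} \frac{7}{\left(a^{2} + u^{2}\right)^{3}} \, du = \frac{21 \pi}{16 a^{5}}.$$

Setting $a = 5$:
$$I = \frac{21 \pi}{50000}.$$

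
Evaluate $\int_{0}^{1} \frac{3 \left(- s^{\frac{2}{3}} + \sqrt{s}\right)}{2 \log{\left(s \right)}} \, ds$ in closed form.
$\log{\left(\frac{27 \sqrt{10}}{100} \right)}$

Consider the one-parameter family: let $I(a) = \int_{0}^{1} \frac{3 \left(- s^{\frac{2}{3}} + s^{a}\right)}{2 \log{\left(s \right)}} \, ds$.

Since $\dfrac{\partial}{\partial a}\,s^{a} = s^{a} \ln s$, the $\ln s$ in the denominator cancels and
$$\frac{dI}{da} = \int_{0}^{1} \frac{3}{2} s^{a} \, ds = \frac{3}{2} \left[\frac{s^{a+1}}{a+1}\right]_0^1 = \frac{3}{2 \left(a + 1\right)}.$$

Integrating with respect to $a$ gives $I(a) = \log{\left(\frac{3 \sqrt{15} \left(a + 1\right)^{\frac{3}{2}}}{25} \right)} + C$.

At $a = \frac{2}{3}$ the integrand is identically $0$, so $I(\frac{2}{3}) = 0$. The closed form gives $0$, hence $C = 0$.

Setting $a = \frac{1}{2}$:
$$I = \log{\left(\frac{27 \sqrt{10}}{100} \right)}.$$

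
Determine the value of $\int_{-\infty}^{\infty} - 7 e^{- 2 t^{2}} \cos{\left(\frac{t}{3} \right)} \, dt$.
$- \frac{7 \sqrt{2} \sqrt{\pi}}{2 e^{\frac{1}{72}}}$

Define $I(b) = \int_{-\infty}^{\infty} - 7 e^{- 2 t^{2}} \cos{\left(b t \right)} \, dt$.

Differentiating under the integral sign,
$$I'(b) = \int_{-\infty}^{\infty} 7 t e^{- 2 t^{2}} \sin{\left(b t \right)} \, dt.$$

Integrate $\int_{-\infty}^{\infty} t \sin(b t)\, e^{- 2 t^{2}}\, dt$ by parts with $u = \sin(b t)$ and $dv = t\, e^{- 2 t^{2}}\, dt$, giving $v = - \frac{e^{- 2 t^{2}}}{4}$. The boundary term vanishes and
$$\int_{-\infty}^{\infty} t \sin(b t)\, e^{- 2 t^{2}}\, dt = \frac{b}{4} \int_{-\infty}^{\infty} \cos(b t)\, e^{- 2 t^{2}}\, dt,$$
so $I'(b) = - \frac{b}{4}\, I(b)$.

This is a separable first-order ODE; solving with the initial condition $I(0) = \int_{-\infty}^{\infty} - 7 e^{- 2 t^{2}}\,dt = - \frac{7 \sqrt{2} \sqrt{\pi}}{2}$ gives
$$I(b) = - \frac{7 \sqrt{2} \sqrt{\pi} e^{- \frac{b^{2}}{8}}}{2}.$$

Setting $b = \frac{1}{3}$:
$$I = - \frac{7 \sqrt{2} \sqrt{\pi}}{2 e^{\frac{1}{72}}}.$$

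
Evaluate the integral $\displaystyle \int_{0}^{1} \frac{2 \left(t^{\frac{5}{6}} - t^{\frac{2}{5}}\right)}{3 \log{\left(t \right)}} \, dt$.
$- \frac{2 \log{\left(42 \right)}}{3} + \frac{2 \log{\left(55 \right)}}{3}$

Replace the exponent $\frac{5}{6}$ by a parameter $a$: let $I(a) = \int_{0}^{1} \frac{2 \left(- t^{\frac{2}{5}} + t^{a}\right)}{3 \log{\left(t \right)}} \, dt$.

Since $\dfrac{\partial}{\partial a}\,t^{a} = t^{a} \ln t$, the $\ln t$ in the denominator cancels and
$$\frac{dI}{da} = \int_{0}^{1} \frac{2}{3} t^{a} \, dt = \frac{2}{3} \left[\frac{t^{a+1}}{a+1}\right]_0^1 = \frac{2}{3 \left(a + 1\right)}.$$

Integrating with respect to $a$ gives $I(a) = \log{\left(\frac{5^{\frac{2}{3}} \sqrt[3]{7} \left(a + 1\right)^{\frac{2}{3}}}{7} \right)} + C$.

At $a = \frac{2}{5}$ the integrand is identically $0$, so $I(\frac{2}{5}) = 0$. The closed form gives $0$, hence $C = 0$.

Setting $a = \frac{5}{6}$:
$$I = - \frac{2 \log{\left(42 \right)}}{3} + \frac{2 \log{\left(55 \right)}}{3}.$$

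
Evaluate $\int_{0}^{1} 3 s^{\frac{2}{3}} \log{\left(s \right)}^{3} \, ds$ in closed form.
$- \frac{1458}{625}$

Begin with the known integral
$$J(a) = \int_{0}^{1} 3 s^{a} \, ds = \frac{3}{a + 1}.$$

Differentiating under the integral sign brings down a factor of $\ln s$:
$$\frac{dJ}{da} = \int_{0}^{1} 3 s^{a} \log{\left(s \right)} \, ds = - \frac{3}{\left(a + 1\right)^{2}}.$$

Repeating $3$ times in total — each differentiation brings down another $\ln s$ — gives
$$\frac{d^{3}J}{da^{3}} = \int_{0}^{1} 3 s^{a} \log{\left(s \right)}^{3} \, ds = - \frac{18}{\left(a + 1\right)^{4}},$$
and the integrand here is exactly the target integrand, so $I = - \frac{18}{\left(a + 1\right)^{4}}$.

Setting $a = \frac{2}{3}$:
$$I = - \frac{1458}{625}.$$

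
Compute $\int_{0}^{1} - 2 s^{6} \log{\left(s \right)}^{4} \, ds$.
$- \frac{48}{16807}$

Start from the elementary integral
$$J(a) = \int_{0}^{1} - 2 s^{a} \, ds = - \frac{2}{a + 1}.$$

Differentiating under the integral sign brings down a factor of $\ln s$:
$$\frac{dJ}{da} = \int_{0}^{1} - 2 s^{a} \log{\left(s \right)} \, ds = \frac{2}{\left(a + 1\right)^{2}}.$$

Repeating $4$ times in total — each differentiation brings down another $\ln s$ — gives
$$\frac{d^{4}J}{da^{4}} = \int_{0}^{1} - 2 s^{a} \log{\left(s \right)}^{4} \, ds = - \frac{48}{\left(a + 1\right)^{5}},$$
and the integrand here is exactly the target integrand, so $I = - \frac{48}{\left(a + 1\right)^{5}}$.

Setting $a = 6$:
$$I = - \frac{48}{16807}.$$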